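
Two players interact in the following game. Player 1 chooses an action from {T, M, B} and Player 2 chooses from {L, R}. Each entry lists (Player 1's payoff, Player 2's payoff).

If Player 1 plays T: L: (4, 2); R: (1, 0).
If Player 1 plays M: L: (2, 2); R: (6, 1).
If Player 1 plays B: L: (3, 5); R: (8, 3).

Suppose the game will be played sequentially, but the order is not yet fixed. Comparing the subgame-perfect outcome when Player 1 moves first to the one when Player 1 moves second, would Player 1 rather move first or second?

second

If Player 1 leads: Player 2's best replies are T→L, M→L, B→L; Player 1's induced payoffs 4, 2, 3; outcome (T, L), payoffs (4, 2).
If Player 2 leads: Player 1's best replies are L→T, R→B; Player 2's induced payoffs 2, 3; outcome (B, R), payoffs (8, 3).
Player 1 gets 4 moving first and 8 moving second, so Player 1 prefers to move second.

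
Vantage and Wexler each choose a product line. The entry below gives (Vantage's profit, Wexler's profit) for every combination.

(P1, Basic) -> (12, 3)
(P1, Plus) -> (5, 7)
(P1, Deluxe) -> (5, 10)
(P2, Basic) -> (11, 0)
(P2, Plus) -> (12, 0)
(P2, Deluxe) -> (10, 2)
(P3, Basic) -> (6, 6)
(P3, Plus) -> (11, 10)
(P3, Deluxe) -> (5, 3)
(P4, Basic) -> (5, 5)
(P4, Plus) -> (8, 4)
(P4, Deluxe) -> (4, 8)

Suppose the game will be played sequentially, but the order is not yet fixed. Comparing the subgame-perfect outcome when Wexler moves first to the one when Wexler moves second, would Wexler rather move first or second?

If Vantage leads: Wexler's best replies are P1→Deluxe, P2→Deluxe, P3→Plus, P4→Deluxe; Vantage's induced payoffs 5, 10, 11, 4; outcome (P3, Plus), payoffs (11, 10).
If Wexler leads: Vantage's best replies are Basic→P1, Plus→P2, Deluxe→P2; Wexler's induced payoffs 3, 0, 2; outcome (P1, Basic), payoffs (12, 3).
Wexler gets 3 moving first and 10 moving second, so Wexler prefers to move second.

second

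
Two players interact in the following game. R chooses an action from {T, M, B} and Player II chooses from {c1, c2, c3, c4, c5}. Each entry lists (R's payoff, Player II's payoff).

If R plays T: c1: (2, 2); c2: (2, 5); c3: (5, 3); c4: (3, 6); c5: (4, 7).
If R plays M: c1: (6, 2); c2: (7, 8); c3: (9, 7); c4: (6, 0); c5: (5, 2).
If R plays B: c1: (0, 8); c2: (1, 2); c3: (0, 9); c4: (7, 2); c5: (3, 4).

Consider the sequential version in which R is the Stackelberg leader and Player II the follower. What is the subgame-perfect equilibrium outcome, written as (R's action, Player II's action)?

Solve by backward induction (R leads).
- T: Player II compares 2, 5, 3, 6, 7 and picks c5; R would get 4.
- M: Player II compares 2, 8, 7, 0, 2 and picks c2; R would get 7.
- B: Player II compares 8, 2, 9, 2, 4 and picks c3; R would get 0.
Among 4, 7, 0, the best is 7 at M. Subgame-perfect outcome: (M, c2) with payoffs (7, 8).

(M, c2)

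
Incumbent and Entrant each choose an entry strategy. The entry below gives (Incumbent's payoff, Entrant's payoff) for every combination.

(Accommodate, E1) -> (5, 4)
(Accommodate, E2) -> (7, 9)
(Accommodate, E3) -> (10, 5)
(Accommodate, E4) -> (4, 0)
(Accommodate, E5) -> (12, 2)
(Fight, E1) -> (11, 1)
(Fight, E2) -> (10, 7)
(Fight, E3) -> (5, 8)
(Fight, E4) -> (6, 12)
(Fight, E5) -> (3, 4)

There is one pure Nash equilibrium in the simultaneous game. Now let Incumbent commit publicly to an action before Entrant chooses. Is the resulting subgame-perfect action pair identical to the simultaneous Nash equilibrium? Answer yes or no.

Work backward from Entrant's decision.
- Accommodate: BR = E2, leader payoff 7.
- Fight: BR = E4, leader payoff 6.
Incumbent's induced payoffs are 7, 6, so Incumbent commits to Accommodate. Subgame-perfect outcome: (Accommodate, E2) with payoffs (7, 9).
Under simultaneous play:
Incumbent's best replies: E1→Fight; E2→Fight; E3→Accommodate; E4→Fight; E5→Accommodate.
Entrant's best replies: Accommodate→E2; Fight→E4.
Only (Fight, E4) has each player best-responding; Nash payoffs (6, 12).
Sequential outcome (Accommodate, E2) differs from the Nash profile (Fight, E4).

no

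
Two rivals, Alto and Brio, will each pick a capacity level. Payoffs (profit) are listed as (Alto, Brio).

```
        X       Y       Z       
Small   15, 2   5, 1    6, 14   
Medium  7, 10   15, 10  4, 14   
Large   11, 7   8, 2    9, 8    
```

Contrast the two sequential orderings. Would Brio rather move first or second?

first

If Alto leads: Brio's best replies are Small→Z, Medium→Z, Large→Z; Alto's induced payoffs 6, 4, 9; outcome (Large, Z), payoffs (9, 8).
If Brio leads: Alto's best replies are X→Small, Y→Medium, Z→Large; Brio's induced payoffs 2, 10, 8; outcome (Medium, Y), payoffs (15, 10).
Brio gets 10 moving first and 8 moving second, so Brio prefers to move first.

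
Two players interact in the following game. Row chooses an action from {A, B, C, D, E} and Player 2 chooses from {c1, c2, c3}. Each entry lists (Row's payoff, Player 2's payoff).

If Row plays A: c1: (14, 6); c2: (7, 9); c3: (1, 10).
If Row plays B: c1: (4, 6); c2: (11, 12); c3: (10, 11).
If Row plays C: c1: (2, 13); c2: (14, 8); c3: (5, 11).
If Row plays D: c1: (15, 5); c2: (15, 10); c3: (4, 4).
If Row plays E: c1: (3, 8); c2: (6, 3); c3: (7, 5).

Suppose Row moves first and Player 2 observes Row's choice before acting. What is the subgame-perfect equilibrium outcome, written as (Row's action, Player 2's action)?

(D, c2)

Work backward from Player 2's decision.
- A → Player 2 plays c3 (best of 6, 9, 10); Row gets 1.
- B → Player 2 plays c2 (best of 6, 12, 11); Row gets 11.
- C → Player 2 plays c1 (best of 13, 8, 11); Row gets 2.
- D → Player 2 plays c2 (best of 5, 10, 4); Row gets 15.
- E → Player 2 plays c1 (best of 8, 3, 5); Row gets 3.
Maximizing over 1, 11, 2, 15, 3, Row chooses D. Subgame-perfect outcome: (D, c2) with payoffs (15, 10).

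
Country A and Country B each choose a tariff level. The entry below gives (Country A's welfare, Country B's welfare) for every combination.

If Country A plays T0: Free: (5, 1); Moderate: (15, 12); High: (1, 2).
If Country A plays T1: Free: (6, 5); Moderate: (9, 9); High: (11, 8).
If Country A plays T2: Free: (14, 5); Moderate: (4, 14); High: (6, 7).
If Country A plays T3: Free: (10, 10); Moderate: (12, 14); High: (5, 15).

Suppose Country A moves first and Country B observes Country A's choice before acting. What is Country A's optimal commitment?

T0

Work backward from Country B's decision.
- T0: BR = Moderate, leader payoff 15.
- T1: BR = Moderate, leader payoff 9.
- T2: BR = Moderate, leader payoff 4.
- T3: BR = High, leader payoff 5.
Maximizing over 15, 9, 4, 5, Country A chooses T0. Subgame-perfect outcome: (T0, Moderate) with payoffs (15, 12).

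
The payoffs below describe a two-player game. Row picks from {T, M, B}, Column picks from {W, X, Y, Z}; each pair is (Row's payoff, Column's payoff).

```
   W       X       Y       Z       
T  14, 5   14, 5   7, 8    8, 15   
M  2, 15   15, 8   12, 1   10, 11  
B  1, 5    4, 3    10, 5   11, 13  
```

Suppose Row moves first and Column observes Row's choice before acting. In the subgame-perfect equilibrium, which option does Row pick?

B

Work backward from Column's decision.
- T: BR = Z, leader payoff 8.
- M: BR = W, leader payoff 2.
- B: BR = Z, leader payoff 11.
Row's induced payoffs are 8, 2, 11, so Row commits to B. Subgame-perfect outcome: (B, Z) with payoffs (11, 13).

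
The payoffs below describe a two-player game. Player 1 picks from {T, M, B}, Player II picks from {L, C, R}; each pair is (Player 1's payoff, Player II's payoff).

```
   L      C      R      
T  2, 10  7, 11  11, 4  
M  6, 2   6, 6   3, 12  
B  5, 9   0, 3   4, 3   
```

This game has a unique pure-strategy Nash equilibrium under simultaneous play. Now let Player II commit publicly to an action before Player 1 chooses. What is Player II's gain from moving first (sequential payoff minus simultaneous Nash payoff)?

0

Work backward from Player 1's decision.
- L: BR = M, leader payoff 2.
- C: BR = T, leader payoff 11.
- R: BR = T, leader payoff 4.
Maximizing over 2, 11, 4, Player II chooses C. Subgame-perfect outcome: (T, C) with payoffs (7, 11).
For the simultaneous game, intersect best replies.
Player 1's best replies: L→M; C→T; R→T.
Player II's best replies: T→C; M→R; B→L.
Only (T, C) has each player best-responding; Nash payoffs (7, 11).
Player II's commitment gain: 11 − 11 = 0.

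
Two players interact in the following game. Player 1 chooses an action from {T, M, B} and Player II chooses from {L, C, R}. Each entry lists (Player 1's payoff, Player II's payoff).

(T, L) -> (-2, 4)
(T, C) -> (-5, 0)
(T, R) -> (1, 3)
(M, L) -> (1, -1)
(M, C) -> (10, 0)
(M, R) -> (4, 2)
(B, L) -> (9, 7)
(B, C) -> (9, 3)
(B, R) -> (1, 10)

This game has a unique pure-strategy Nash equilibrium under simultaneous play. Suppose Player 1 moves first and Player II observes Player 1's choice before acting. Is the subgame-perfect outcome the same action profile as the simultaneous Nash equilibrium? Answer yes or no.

yes

Backward induction with Player 1 moving first.
- T: BR = L, leader payoff -2.
- M: BR = R, leader payoff 4.
- B: BR = R, leader payoff 1.
Player 1's induced payoffs are -2, 4, 1, so Player 1 commits to M. Subgame-perfect outcome: (M, R) with payoffs (4, 2).
Now find the simultaneous Nash equilibrium.
Player 1's best replies: L→B; C→M; R→M.
Player II's best replies: T→L; M→R; B→R.
The unique mutual best reply is (M, R), giving (4, 2).
Sequential outcome (M, R) coincides with the Nash profile (M, R).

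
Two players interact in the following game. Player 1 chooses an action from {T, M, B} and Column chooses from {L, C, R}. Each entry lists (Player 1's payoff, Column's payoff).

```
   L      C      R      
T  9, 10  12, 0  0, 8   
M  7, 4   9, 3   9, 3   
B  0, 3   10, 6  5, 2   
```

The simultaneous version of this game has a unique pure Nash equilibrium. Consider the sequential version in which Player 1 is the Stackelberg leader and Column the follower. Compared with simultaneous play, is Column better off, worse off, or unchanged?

Column best-responds to each possible Player 1 move:
- T: Column compares 10, 0, 8 and picks L; Player 1 would get 9.
- M: Column compares 4, 3, 3 and picks L; Player 1 would get 7.
- B: Column compares 3, 6, 2 and picks C; Player 1 would get 10.
Maximizing over 9, 7, 10, Player 1 chooses B. Subgame-perfect outcome: (B, C) with payoffs (10, 6).
For the simultaneous game, intersect best replies.
Player 1's best replies: L→T; C→T; R→M.
Column's best replies: T→L; M→L; B→C.
The unique mutual best reply is (T, L), giving (9, 10).
Column earns 6 sequentially versus 10 at the Nash outcome: worse off.

worse off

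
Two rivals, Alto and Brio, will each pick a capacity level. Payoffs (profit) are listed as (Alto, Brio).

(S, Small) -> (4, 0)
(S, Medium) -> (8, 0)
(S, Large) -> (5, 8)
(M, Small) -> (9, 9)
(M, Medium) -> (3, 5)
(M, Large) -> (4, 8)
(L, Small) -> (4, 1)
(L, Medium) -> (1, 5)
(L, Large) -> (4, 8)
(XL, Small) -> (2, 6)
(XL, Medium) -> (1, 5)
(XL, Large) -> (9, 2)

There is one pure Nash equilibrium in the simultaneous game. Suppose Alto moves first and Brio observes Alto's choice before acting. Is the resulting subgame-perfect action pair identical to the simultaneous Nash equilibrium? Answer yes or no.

yes

Backward induction with Alto moving first.
- S: Brio compares 0, 0, 8 and picks Large; Alto would get 5.
- M: Brio compares 9, 5, 8 and picks Small; Alto would get 9.
- L: Brio compares 1, 5, 8 and picks Large; Alto would get 4.
- XL: Brio compares 6, 5, 2 and picks Small; Alto would get 2.
Maximizing over 5, 9, 4, 2, Alto chooses M. Subgame-perfect outcome: (M, Small) with payoffs (9, 9).
Under simultaneous play:
Alto's best replies: Small→M; Medium→S; Large→XL.
Brio's best replies: S→Large; M→Small; L→Large; XL→Small.
The unique mutual best reply is (M, Small), giving (9, 9).
Sequential outcome (M, Small) coincides with the Nash profile (M, Small).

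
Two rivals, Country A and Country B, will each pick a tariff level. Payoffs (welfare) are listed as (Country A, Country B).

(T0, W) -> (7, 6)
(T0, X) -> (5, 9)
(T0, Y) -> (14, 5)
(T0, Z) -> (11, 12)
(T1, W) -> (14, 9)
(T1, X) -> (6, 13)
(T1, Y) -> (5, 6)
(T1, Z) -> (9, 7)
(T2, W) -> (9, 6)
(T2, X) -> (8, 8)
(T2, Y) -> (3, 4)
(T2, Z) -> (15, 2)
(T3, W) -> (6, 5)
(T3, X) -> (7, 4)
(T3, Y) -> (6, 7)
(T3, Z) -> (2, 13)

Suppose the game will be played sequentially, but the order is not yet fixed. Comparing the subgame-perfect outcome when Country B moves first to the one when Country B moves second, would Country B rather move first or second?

If Country A leads: Country B's best replies are T0→Z, T1→X, T2→X, T3→Z; Country A's induced payoffs 11, 6, 8, 2; outcome (T0, Z), payoffs (11, 12).
If Country B leads: Country A's best replies are W→T1, X→T2, Y→T0, Z→T2; Country B's induced payoffs 9, 8, 5, 2; outcome (T1, W), payoffs (14, 9).
Country B gets 9 moving first and 12 moving second, so Country B prefers to move second.

second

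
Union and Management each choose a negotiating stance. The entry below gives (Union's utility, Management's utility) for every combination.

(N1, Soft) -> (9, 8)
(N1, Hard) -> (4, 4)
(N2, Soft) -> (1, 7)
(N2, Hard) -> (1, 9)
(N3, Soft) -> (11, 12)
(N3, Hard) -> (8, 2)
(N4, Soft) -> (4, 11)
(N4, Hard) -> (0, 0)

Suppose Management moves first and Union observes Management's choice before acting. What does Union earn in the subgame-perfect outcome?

11

Backward induction with Management moving first.
- Soft → Union plays N3 (best of 9, 1, 11, 4); Management gets 12.
- Hard → Union plays N3 (best of 4, 1, 8, 0); Management gets 2.
Among 12, 2, the best is 12 at Soft. Subgame-perfect outcome: (N3, Soft) with payoffs (11, 12).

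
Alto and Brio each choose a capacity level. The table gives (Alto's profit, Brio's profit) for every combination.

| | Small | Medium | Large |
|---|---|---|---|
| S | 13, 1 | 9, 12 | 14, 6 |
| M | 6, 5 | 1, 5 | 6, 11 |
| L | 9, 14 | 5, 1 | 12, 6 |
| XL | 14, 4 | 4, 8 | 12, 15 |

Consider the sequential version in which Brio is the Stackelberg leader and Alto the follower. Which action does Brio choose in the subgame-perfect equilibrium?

Work backward from Alto's decision.
- Small: Alto compares 13, 6, 9, 14 and picks XL; Brio would get 4.
- Medium: Alto compares 9, 1, 5, 4 and picks S; Brio would get 12.
- Large: Alto compares 14, 6, 12, 12 and picks S; Brio would get 6.
Among 4, 12, 6, the best is 12 at Medium. Subgame-perfect outcome: (S, Medium) with payoffs (9, 12).

Medium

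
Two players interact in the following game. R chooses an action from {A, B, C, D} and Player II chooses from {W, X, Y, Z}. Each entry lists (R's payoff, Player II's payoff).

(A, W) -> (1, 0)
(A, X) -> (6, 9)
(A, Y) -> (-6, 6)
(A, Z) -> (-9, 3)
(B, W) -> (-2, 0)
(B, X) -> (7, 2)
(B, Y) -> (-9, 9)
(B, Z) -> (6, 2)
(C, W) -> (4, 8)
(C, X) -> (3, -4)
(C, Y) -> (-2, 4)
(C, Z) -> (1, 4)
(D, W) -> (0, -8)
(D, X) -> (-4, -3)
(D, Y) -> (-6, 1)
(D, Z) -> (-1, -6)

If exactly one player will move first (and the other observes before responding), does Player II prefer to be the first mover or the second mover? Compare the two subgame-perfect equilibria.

If R leads: Player II's best replies are A→X, B→Y, C→W, D→Y; R's induced payoffs 6, -9, 4, -6; outcome (A, X), payoffs (6, 9).
If Player II leads: R's best replies are W→C, X→B, Y→C, Z→B; Player II's induced payoffs 8, 2, 4, 2; outcome (C, W), payoffs (4, 8).
Player II gets 8 moving first and 9 moving second, so Player II prefers to move second.

second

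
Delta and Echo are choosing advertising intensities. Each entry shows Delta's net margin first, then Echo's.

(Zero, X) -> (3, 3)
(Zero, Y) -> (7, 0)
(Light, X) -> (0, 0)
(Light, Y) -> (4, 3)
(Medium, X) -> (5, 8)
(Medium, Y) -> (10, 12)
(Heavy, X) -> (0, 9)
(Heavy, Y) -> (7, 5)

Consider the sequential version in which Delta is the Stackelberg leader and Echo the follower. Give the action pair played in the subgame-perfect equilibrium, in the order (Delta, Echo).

(Medium, Y)

Work backward from Echo's decision.
- Zero → Echo plays X (best of 3, 0); Delta gets 3.
- Light → Echo plays Y (best of 0, 3); Delta gets 4.
- Medium → Echo plays Y (best of 8, 12); Delta gets 10.
- Heavy → Echo plays X (best of 9, 5); Delta gets 0.
Maximizing over 3, 4, 10, 0, Delta chooses Medium. Subgame-perfect outcome: (Medium, Y) with payoffs (10, 12).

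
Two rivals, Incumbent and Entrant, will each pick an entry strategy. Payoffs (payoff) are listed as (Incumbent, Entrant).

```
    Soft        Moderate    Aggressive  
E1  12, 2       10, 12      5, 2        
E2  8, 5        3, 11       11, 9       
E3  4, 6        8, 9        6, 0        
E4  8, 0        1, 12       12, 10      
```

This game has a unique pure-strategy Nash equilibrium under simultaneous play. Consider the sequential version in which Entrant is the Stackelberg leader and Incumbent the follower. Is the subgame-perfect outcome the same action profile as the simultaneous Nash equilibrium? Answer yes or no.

yes

Incumbent best-responds to each possible Entrant move:
- Soft: BR = E1, leader payoff 2.
- Moderate: BR = E1, leader payoff 12.
- Aggressive: BR = E4, leader payoff 10.
Entrant's induced payoffs are 2, 12, 10, so Entrant commits to Moderate. Subgame-perfect outcome: (E1, Moderate) with payoffs (10, 12).
For the simultaneous game, intersect best replies.
Incumbent's best replies: Soft→E1; Moderate→E1; Aggressive→E4.
Entrant's best replies: E1→Moderate; E2→Moderate; E3→Moderate; E4→Moderate.
Only (E1, Moderate) has each player best-responding; Nash payoffs (10, 12).
Sequential outcome (E1, Moderate) coincides with the Nash profile (E1, Moderate).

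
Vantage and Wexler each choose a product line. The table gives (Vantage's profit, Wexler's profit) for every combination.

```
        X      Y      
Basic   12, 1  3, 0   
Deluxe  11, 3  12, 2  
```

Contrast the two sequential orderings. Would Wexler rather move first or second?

first

If Vantage leads: Wexler's best replies are Basic→X, Deluxe→X; Vantage's induced payoffs 12, 11; outcome (Basic, X), payoffs (12, 1).
If Wexler leads: Vantage's best replies are X→Basic, Y→Deluxe; Wexler's induced payoffs 1, 2; outcome (Deluxe, Y), payoffs (12, 2).
Wexler gets 2 moving first and 1 moving second, so Wexler prefers to move first.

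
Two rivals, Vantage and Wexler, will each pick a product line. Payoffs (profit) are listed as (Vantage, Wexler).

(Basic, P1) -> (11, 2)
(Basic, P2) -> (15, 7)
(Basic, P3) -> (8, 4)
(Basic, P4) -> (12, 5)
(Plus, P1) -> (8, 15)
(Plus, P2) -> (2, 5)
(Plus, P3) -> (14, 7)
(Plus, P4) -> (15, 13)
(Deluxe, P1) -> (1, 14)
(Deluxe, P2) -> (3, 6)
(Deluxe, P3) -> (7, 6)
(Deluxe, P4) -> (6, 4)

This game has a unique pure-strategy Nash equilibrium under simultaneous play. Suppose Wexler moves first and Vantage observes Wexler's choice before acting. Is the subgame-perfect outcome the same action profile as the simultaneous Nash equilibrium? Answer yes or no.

no

Work backward from Vantage's decision.
- P1 → Vantage plays Basic (best of 11, 8, 1); Wexler gets 2.
- P2 → Vantage plays Basic (best of 15, 2, 3); Wexler gets 7.
- P3 → Vantage plays Plus (best of 8, 14, 7); Wexler gets 7.
- P4 → Vantage plays Plus (best of 12, 15, 6); Wexler gets 13.
Wexler's induced payoffs are 2, 7, 7, 13, so Wexler commits to P4. Subgame-perfect outcome: (Plus, P4) with payoffs (15, 13).
Under simultaneous play:
Vantage's best replies: P1→Basic; P2→Basic; P3→Plus; P4→Plus.
Wexler's best replies: Basic→P2; Plus→P1; Deluxe→P1.
The unique mutual best reply is (Basic, P2), giving (15, 7).
Sequential outcome (Plus, P4) differs from the Nash profile (Basic, P2).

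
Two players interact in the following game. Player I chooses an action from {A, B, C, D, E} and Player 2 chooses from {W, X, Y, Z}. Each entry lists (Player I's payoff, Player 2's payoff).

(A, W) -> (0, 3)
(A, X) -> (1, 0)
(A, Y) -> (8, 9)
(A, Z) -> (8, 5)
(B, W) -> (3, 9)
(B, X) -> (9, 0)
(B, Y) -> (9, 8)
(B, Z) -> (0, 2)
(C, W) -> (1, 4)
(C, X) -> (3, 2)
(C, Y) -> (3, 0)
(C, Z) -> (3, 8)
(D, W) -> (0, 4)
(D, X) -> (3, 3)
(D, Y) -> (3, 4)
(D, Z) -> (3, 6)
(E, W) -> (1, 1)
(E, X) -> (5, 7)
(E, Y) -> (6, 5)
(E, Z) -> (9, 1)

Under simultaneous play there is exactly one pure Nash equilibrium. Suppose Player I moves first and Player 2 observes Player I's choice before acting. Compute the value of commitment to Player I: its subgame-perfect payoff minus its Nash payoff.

Work backward from Player 2's decision.
- A: Player 2 compares 3, 0, 9, 5 and picks Y; Player I would get 8.
- B: Player 2 compares 9, 0, 8, 2 and picks W; Player I would get 3.
- C: Player 2 compares 4, 2, 0, 8 and picks Z; Player I would get 3.
- D: Player 2 compares 4, 3, 4, 6 and picks Z; Player I would get 3.
- E: Player 2 compares 1, 7, 5, 1 and picks X; Player I would get 5.
Among 8, 3, 3, 3, 5, the best is 8 at A. Subgame-perfect outcome: (A, Y) with payoffs (8, 9).
Under simultaneous play:
Player I's best replies: W→B; X→B; Y→B; Z→E.
Player 2's best replies: A→Y; B→W; C→Z; D→Z; E→X.
Only (B, W) has each player best-responding; Nash payoffs (3, 9).
Player I's commitment gain: 8 − 3 = 5.

5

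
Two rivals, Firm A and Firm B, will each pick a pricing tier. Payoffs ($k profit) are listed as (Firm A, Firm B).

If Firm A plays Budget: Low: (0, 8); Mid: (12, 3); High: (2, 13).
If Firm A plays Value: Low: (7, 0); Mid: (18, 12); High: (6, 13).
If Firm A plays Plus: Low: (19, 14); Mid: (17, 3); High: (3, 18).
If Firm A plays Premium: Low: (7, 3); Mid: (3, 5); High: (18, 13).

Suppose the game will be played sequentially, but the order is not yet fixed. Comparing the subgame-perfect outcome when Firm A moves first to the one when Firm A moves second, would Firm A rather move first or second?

second

If Firm A leads: Firm B's best replies are Budget→High, Value→High, Plus→High, Premium→High; Firm A's induced payoffs 2, 6, 3, 18; outcome (Premium, High), payoffs (18, 13).
If Firm B leads: Firm A's best replies are Low→Plus, Mid→Value, High→Premium; Firm B's induced payoffs 14, 12, 13; outcome (Plus, Low), payoffs (19, 14).
Firm A gets 18 moving first and 19 moving second, so Firm A prefers to move second.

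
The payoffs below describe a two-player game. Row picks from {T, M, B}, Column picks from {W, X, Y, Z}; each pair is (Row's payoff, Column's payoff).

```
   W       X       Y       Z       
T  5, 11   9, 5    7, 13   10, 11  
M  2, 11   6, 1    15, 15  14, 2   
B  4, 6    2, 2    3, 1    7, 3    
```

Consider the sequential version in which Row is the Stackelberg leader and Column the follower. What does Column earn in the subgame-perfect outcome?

15

Backward induction with Row moving first.
- T: BR = Y, leader payoff 7.
- M: BR = Y, leader payoff 15.
- B: BR = W, leader payoff 4.
Row's induced payoffs are 7, 15, 4, so Row commits to M. Subgame-perfect outcome: (M, Y) with payoffs (15, 15).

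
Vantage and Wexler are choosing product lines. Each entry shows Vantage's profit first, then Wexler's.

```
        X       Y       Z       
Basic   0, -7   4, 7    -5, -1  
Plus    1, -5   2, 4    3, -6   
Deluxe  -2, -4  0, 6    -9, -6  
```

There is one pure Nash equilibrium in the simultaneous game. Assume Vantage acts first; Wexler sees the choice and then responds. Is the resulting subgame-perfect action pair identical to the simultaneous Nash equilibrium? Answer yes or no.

Work backward from Wexler's decision.
- Basic: BR = Y, leader payoff 4.
- Plus: BR = Y, leader payoff 2.
- Deluxe: BR = Y, leader payoff 0.
Among 4, 2, 0, the best is 4 at Basic. Subgame-perfect outcome: (Basic, Y) with payoffs (4, 7).
For the simultaneous game, intersect best replies.
Vantage's best replies: X→Plus; Y→Basic; Z→Plus.
Wexler's best replies: Basic→Y; Plus→Y; Deluxe→Y.
The unique mutual best reply is (Basic, Y), giving (4, 7).
Sequential outcome (Basic, Y) coincides with the Nash profile (Basic, Y).

yes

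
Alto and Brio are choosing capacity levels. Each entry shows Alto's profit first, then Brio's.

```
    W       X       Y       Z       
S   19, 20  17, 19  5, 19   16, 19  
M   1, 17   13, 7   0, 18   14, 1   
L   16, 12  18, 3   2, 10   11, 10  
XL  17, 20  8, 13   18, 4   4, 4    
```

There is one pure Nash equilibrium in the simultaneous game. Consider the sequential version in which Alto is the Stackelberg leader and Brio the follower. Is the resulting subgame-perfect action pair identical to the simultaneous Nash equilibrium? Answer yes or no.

yes

Brio best-responds to each possible Alto move:
- S: Brio compares 20, 19, 19, 19 and picks W; Alto would get 19.
- M: Brio compares 17, 7, 18, 1 and picks Y; Alto would get 0.
- L: Brio compares 12, 3, 10, 10 and picks W; Alto would get 16.
- XL: Brio compares 20, 13, 4, 4 and picks W; Alto would get 17.
Alto's induced payoffs are 19, 0, 16, 17, so Alto commits to S. Subgame-perfect outcome: (S, W) with payoffs (19, 20).
For the simultaneous game, intersect best replies.
Alto's best replies: W→S; X→L; Y→XL; Z→S.
Brio's best replies: S→W; M→Y; L→W; XL→W.
The unique mutual best reply is (S, W), giving (19, 20).
Sequential outcome (S, W) coincides with the Nash profile (S, W).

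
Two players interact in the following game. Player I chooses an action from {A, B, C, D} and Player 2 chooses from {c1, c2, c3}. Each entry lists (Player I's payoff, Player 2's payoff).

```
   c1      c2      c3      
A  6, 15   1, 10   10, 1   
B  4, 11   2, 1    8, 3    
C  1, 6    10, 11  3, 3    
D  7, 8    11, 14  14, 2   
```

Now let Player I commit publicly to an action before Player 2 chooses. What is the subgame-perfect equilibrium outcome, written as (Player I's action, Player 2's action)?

Solve by backward induction (Player I leads).
- A: BR = c1, leader payoff 6.
- B: BR = c1, leader payoff 4.
- C: BR = c2, leader payoff 10.
- D: BR = c2, leader payoff 11.
Player I's induced payoffs are 6, 4, 10, 11, so Player I commits to D. Subgame-perfect outcome: (D, c2) with payoffs (11, 14).

(D, c2)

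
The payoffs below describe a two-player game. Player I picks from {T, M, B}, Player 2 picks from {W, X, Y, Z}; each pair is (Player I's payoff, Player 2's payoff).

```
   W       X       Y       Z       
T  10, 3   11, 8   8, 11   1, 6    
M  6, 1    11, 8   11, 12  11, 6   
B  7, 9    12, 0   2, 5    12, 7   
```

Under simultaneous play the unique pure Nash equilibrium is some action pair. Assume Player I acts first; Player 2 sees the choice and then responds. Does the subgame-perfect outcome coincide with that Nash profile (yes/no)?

yes

Solve by backward induction (Player I leads).
- T: Player 2 compares 3, 8, 11, 6 and picks Y; Player I would get 8.
- M: Player 2 compares 1, 8, 12, 6 and picks Y; Player I would get 11.
- B: Player 2 compares 9, 0, 5, 7 and picks W; Player I would get 7.
Among 8, 11, 7, the best is 11 at M. Subgame-perfect outcome: (M, Y) with payoffs (11, 12).
For the simultaneous game, intersect best replies.
Player I's best replies: W→T; X→B; Y→M; Z→B.
Player 2's best replies: T→Y; M→Y; B→W.
Only (M, Y) has each player best-responding; Nash payoffs (11, 12).
Sequential outcome (M, Y) coincides with the Nash profile (M, Y).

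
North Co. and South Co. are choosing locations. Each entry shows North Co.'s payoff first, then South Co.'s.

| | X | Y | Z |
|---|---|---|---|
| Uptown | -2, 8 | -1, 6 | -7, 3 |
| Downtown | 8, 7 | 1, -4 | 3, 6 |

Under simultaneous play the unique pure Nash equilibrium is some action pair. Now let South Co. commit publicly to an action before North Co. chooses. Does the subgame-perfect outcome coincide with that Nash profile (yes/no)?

Work backward from North Co.'s decision.
- X: BR = Downtown, leader payoff 7.
- Y: BR = Downtown, leader payoff -4.
- Z: BR = Downtown, leader payoff 6.
Among 7, -4, 6, the best is 7 at X. Subgame-perfect outcome: (Downtown, X) with payoffs (8, 7).
For the simultaneous game, intersect best replies.
North Co.'s best replies: X→Downtown; Y→Downtown; Z→Downtown.
South Co.'s best replies: Uptown→X; Downtown→X.
Only (Downtown, X) has each player best-responding; Nash payoffs (8, 7).
Sequential outcome (Downtown, X) coincides with the Nash profile (Downtown, X).

yes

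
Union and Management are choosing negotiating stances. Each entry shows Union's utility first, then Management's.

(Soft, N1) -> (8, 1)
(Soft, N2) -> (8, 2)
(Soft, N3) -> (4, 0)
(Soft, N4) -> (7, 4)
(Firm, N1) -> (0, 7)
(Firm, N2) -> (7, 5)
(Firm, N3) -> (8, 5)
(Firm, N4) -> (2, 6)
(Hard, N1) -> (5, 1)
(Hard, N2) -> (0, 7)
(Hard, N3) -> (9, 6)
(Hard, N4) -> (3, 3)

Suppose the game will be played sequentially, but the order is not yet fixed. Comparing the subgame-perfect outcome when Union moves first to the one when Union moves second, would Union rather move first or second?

If Union leads: Management's best replies are Soft→N4, Firm→N1, Hard→N2; Union's induced payoffs 7, 0, 0; outcome (Soft, N4), payoffs (7, 4).
If Management leads: Union's best replies are N1→Soft, N2→Soft, N3→Hard, N4→Soft; Management's induced payoffs 1, 2, 6, 4; outcome (Hard, N3), payoffs (9, 6).
Union gets 7 moving first and 9 moving second, so Union prefers to move second.

second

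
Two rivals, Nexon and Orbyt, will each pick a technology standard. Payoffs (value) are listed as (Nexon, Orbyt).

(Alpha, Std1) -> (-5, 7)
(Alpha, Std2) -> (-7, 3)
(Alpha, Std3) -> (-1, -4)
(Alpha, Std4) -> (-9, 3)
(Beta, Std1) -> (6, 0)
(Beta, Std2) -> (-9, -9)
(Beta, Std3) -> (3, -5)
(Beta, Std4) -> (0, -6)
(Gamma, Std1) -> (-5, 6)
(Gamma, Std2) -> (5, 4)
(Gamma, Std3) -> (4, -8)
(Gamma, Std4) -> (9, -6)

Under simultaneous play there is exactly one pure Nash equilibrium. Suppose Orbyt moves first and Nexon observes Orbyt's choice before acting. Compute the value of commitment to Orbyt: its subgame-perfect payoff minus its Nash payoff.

4

Solve by backward induction (Orbyt leads).
- Std1 → Nexon plays Beta (best of -5, 6, -5); Orbyt gets 0.
- Std2 → Nexon plays Gamma (best of -7, -9, 5); Orbyt gets 4.
- Std3 → Nexon plays Gamma (best of -1, 3, 4); Orbyt gets -8.
- Std4 → Nexon plays Gamma (best of -9, 0, 9); Orbyt gets -6.
Among 0, 4, -8, -6, the best is 4 at Std2. Subgame-perfect outcome: (Gamma, Std2) with payoffs (5, 4).
Now find the simultaneous Nash equilibrium.
Nexon's best replies: Std1→Beta; Std2→Gamma; Std3→Gamma; Std4→Gamma.
Orbyt's best replies: Alpha→Std1; Beta→Std1; Gamma→Std1.
The unique mutual best reply is (Beta, Std1), giving (6, 0).
Orbyt's commitment gain: 4 − 0 = 4.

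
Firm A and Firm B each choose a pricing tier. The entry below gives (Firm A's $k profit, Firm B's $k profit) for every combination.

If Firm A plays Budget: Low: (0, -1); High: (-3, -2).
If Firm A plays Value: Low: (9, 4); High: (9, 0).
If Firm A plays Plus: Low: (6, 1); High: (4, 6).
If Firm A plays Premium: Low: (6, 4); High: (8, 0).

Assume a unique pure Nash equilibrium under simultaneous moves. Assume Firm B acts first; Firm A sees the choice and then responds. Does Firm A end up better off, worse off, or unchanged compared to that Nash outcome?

Backward induction with Firm B moving first.
- Low: Firm A compares 0, 9, 6, 6 and picks Value; Firm B would get 4.
- High: Firm A compares -3, 9, 4, 8 and picks Value; Firm B would get 0.
Maximizing over 4, 0, Firm B chooses Low. Subgame-perfect outcome: (Value, Low) with payoffs (9, 4).
Under simultaneous play:
Firm A's best replies: Low→Value; High→Value.
Firm B's best replies: Budget→Low; Value→Low; Plus→High; Premium→Low.
Only (Value, Low) has each player best-responding; Nash payoffs (9, 4).
Firm A earns 9 sequentially versus 9 at the Nash outcome: unchanged.

unchanged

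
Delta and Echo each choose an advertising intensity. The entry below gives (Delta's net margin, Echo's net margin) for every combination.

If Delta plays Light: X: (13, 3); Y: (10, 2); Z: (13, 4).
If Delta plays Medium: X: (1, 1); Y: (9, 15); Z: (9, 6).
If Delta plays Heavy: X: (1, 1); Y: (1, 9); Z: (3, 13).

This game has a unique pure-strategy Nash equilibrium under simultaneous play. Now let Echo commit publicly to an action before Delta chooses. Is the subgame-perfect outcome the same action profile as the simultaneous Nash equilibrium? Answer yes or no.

yes

Work backward from Delta's decision.
- X: BR = Light, leader payoff 3.
- Y: BR = Light, leader payoff 2.
- Z: BR = Light, leader payoff 4.
Maximizing over 3, 2, 4, Echo chooses Z. Subgame-perfect outcome: (Light, Z) with payoffs (13, 4).
Now find the simultaneous Nash equilibrium.
Delta's best replies: X→Light; Y→Light; Z→Light.
Echo's best replies: Light→Z; Medium→Y; Heavy→Z.
The unique mutual best reply is (Light, Z), giving (13, 4).
Sequential outcome (Light, Z) coincides with the Nash profile (Light, Z).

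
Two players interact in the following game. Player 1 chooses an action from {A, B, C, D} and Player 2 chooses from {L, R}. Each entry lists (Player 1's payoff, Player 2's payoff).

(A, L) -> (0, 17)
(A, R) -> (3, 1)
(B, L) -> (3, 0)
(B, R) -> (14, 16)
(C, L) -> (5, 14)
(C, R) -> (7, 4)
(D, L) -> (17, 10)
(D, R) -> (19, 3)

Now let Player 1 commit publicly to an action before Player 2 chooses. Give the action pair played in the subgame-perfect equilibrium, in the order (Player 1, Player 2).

(D, L)

Player 2 best-responds to each possible Player 1 move:
- A: Player 2 compares 17, 1 and picks L; Player 1 would get 0.
- B: Player 2 compares 0, 16 and picks R; Player 1 would get 14.
- C: Player 2 compares 14, 4 and picks L; Player 1 would get 5.
- D: Player 2 compares 10, 3 and picks L; Player 1 would get 17.
Player 1's induced payoffs are 0, 14, 5, 17, so Player 1 commits to D. Subgame-perfect outcome: (D, L) with payoffs (17, 10).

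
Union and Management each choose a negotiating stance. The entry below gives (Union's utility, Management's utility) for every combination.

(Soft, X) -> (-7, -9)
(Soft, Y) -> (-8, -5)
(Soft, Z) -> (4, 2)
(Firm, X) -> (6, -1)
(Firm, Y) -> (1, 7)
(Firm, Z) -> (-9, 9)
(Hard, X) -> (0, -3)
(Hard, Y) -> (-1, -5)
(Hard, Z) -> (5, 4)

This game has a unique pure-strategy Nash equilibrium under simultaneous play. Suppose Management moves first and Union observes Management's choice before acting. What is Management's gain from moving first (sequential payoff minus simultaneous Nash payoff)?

3

Backward induction with Management moving first.
- X: BR = Firm, leader payoff -1.
- Y: BR = Firm, leader payoff 7.
- Z: BR = Hard, leader payoff 4.
Management's induced payoffs are -1, 7, 4, so Management commits to Y. Subgame-perfect outcome: (Firm, Y) with payoffs (1, 7).
For the simultaneous game, intersect best replies.
Union's best replies: X→Firm; Y→Firm; Z→Hard.
Management's best replies: Soft→Z; Firm→Z; Hard→Z.
The unique mutual best reply is (Hard, Z), giving (5, 4).
Management's commitment gain: 7 − 4 = 3.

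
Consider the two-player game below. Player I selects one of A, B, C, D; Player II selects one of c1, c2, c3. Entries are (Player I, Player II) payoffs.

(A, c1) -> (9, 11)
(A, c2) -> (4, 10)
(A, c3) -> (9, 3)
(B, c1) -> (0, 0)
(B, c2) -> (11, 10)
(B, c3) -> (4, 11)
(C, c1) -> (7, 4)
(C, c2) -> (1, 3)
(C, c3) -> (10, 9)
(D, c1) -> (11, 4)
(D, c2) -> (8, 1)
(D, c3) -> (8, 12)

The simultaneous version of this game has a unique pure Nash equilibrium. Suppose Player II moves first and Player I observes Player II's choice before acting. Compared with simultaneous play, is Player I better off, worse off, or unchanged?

Work backward from Player I's decision.
- c1: BR = D, leader payoff 4.
- c2: BR = B, leader payoff 10.
- c3: BR = C, leader payoff 9.
Among 4, 10, 9, the best is 10 at c2. Subgame-perfect outcome: (B, c2) with payoffs (11, 10).
For the simultaneous game, intersect best replies.
Player I's best replies: c1→D; c2→B; c3→C.
Player II's best replies: A→c1; B→c3; C→c3; D→c3.
Only (C, c3) has each player best-responding; Nash payoffs (10, 9).
Player I earns 11 sequentially versus 10 at the Nash outcome: better off.

better off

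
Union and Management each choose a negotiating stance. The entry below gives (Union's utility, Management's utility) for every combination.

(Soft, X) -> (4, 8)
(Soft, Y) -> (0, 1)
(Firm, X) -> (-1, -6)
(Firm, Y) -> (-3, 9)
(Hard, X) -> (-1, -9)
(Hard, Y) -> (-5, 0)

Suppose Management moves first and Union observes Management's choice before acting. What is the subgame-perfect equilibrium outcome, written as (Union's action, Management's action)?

Union best-responds to each possible Management move:
- X: BR = Soft, leader payoff 8.
- Y: BR = Soft, leader payoff 1.
Among 8, 1, the best is 8 at X. Subgame-perfect outcome: (Soft, X) with payoffs (4, 8).

(Soft, X)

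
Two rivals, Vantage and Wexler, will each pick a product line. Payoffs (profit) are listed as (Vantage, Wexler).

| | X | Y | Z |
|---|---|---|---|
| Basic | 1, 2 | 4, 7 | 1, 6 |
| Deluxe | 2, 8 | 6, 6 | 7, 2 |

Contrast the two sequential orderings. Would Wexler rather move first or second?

If Vantage leads: Wexler's best replies are Basic→Y, Deluxe→X; Vantage's induced payoffs 4, 2; outcome (Basic, Y), payoffs (4, 7).
If Wexler leads: Vantage's best replies are X→Deluxe, Y→Deluxe, Z→Deluxe; Wexler's induced payoffs 8, 6, 2; outcome (Deluxe, X), payoffs (2, 8).
Wexler gets 8 moving first and 7 moving second, so Wexler prefers to move first.

first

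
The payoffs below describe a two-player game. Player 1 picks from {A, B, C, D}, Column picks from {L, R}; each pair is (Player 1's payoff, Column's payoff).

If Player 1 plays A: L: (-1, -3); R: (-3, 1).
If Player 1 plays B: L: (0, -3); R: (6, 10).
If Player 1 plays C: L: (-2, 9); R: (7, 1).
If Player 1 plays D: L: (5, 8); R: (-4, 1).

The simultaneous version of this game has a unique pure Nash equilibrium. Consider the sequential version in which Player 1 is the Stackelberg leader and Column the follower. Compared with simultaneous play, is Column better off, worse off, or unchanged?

better off

Backward induction with Player 1 moving first.
- A → Column plays R (best of -3, 1); Player 1 gets -3.
- B → Column plays R (best of -3, 10); Player 1 gets 6.
- C → Column plays L (best of 9, 1); Player 1 gets -2.
- D → Column plays L (best of 8, 1); Player 1 gets 5.
Player 1's induced payoffs are -3, 6, -2, 5, so Player 1 commits to B. Subgame-perfect outcome: (B, R) with payoffs (6, 10).
Now find the simultaneous Nash equilibrium.
Player 1's best replies: L→D; R→C.
Column's best replies: A→R; B→R; C→L; D→L.
The unique mutual best reply is (D, L), giving (5, 8).
Column earns 10 sequentially versus 8 at the Nash outcome: better off.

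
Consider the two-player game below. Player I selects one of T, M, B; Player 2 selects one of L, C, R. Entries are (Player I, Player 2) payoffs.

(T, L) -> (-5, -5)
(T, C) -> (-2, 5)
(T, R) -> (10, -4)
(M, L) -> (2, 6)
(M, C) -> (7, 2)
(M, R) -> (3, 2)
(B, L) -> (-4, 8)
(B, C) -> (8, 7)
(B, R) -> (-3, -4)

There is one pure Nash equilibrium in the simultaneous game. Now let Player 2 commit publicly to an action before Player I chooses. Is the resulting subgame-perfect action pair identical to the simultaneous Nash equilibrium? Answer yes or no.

no

Work backward from Player I's decision.
- L: Player I compares -5, 2, -4 and picks M; Player 2 would get 6.
- C: Player I compares -2, 7, 8 and picks B; Player 2 would get 7.
- R: Player I compares 10, 3, -3 and picks T; Player 2 would get -4.
Among 6, 7, -4, the best is 7 at C. Subgame-perfect outcome: (B, C) with payoffs (8, 7).
Now find the simultaneous Nash equilibrium.
Player I's best replies: L→M; C→B; R→T.
Player 2's best replies: T→C; M→L; B→L.
Only (M, L) has each player best-responding; Nash payoffs (2, 6).
Sequential outcome (B, C) differs from the Nash profile (M, L).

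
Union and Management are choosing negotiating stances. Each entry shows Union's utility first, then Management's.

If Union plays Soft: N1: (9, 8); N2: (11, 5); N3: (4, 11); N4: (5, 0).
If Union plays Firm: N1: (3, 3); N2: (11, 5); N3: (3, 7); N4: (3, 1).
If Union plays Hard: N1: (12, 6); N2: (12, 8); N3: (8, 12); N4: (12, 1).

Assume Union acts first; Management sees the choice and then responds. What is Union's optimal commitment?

Hard

Solve by backward induction (Union leads).
- Soft: BR = N3, leader payoff 4.
- Firm: BR = N3, leader payoff 3.
- Hard: BR = N3, leader payoff 8.
Union's induced payoffs are 4, 3, 8, so Union commits to Hard. Subgame-perfect outcome: (Hard, N3) with payoffs (8, 12).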